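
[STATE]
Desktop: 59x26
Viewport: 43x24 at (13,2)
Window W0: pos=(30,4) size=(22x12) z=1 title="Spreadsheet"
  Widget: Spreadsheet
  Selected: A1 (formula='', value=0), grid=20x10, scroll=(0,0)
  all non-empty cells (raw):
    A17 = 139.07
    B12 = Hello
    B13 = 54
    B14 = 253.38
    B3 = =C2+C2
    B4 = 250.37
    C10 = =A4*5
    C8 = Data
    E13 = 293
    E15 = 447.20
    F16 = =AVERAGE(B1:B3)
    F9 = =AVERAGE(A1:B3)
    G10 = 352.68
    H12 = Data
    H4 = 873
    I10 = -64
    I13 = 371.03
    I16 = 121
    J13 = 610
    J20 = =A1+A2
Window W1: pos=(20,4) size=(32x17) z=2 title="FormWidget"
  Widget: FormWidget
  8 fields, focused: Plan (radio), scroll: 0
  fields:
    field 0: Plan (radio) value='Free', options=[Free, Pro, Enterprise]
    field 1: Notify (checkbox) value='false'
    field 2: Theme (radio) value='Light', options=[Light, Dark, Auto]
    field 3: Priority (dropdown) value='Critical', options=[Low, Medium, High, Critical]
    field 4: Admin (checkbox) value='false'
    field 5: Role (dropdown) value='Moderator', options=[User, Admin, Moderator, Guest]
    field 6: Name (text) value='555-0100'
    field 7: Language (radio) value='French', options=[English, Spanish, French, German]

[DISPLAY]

                                           
                                           
       ┏━━━━━━━━━━━━━━━━━━━━━━━━━━━━━━┓    
       ┃ FormWidget                   ┃    
       ┠──────────────────────────────┨    
       ┃> Plan:       (●) Free  ( ) Pr┃    
       ┃  Notify:     [ ]             ┃    
       ┃  Theme:      (●) Light  ( ) D┃    
       ┃  Priority:   [Critical     ▼]┃    
       ┃  Admin:      [ ]             ┃    
       ┃  Role:       [Moderator    ▼]┃    
       ┃  Name:       [555-0100      ]┃    
       ┃  Language:   ( ) English  ( )┃    
       ┃                              ┃    
       ┃                              ┃    
       ┃                              ┃    
       ┃                              ┃    
       ┃                              ┃    
       ┗━━━━━━━━━━━━━━━━━━━━━━━━━━━━━━┛    
                                           
                                           
                                           
                                           
                                           


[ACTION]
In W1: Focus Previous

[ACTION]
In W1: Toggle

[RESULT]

                                           
                                           
       ┏━━━━━━━━━━━━━━━━━━━━━━━━━━━━━━┓    
       ┃ FormWidget                   ┃    
       ┠──────────────────────────────┨    
       ┃  Plan:       (●) Free  ( ) Pr┃    
       ┃  Notify:     [ ]             ┃    
       ┃  Theme:      (●) Light  ( ) D┃    
       ┃  Priority:   [Critical     ▼]┃    
       ┃  Admin:      [ ]             ┃    
       ┃  Role:       [Moderator    ▼]┃    
       ┃  Name:       [555-0100      ]┃    
       ┃> Language:   ( ) English  ( )┃    
       ┃                              ┃    
       ┃                              ┃    
       ┃                              ┃    
       ┃                              ┃    
       ┃                              ┃    
       ┗━━━━━━━━━━━━━━━━━━━━━━━━━━━━━━┛    
                                           
                                           
                                           
                                           
                                           


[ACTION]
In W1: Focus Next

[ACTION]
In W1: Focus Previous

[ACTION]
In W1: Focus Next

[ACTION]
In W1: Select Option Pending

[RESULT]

                                           
                                           
       ┏━━━━━━━━━━━━━━━━━━━━━━━━━━━━━━┓    
       ┃ FormWidget                   ┃    
       ┠──────────────────────────────┨    
       ┃> Plan:       (●) Free  ( ) Pr┃    
       ┃  Notify:     [ ]             ┃    
       ┃  Theme:      (●) Light  ( ) D┃    
       ┃  Priority:   [Critical     ▼]┃    
       ┃  Admin:      [ ]             ┃    
       ┃  Role:       [Moderator    ▼]┃    
       ┃  Name:       [555-0100      ]┃    
       ┃  Language:   ( ) English  ( )┃    
       ┃                              ┃    
       ┃                              ┃    
       ┃                              ┃    
       ┃                              ┃    
       ┃                              ┃    
       ┗━━━━━━━━━━━━━━━━━━━━━━━━━━━━━━┛    
                                           
                                           
                                           
                                           
                                           


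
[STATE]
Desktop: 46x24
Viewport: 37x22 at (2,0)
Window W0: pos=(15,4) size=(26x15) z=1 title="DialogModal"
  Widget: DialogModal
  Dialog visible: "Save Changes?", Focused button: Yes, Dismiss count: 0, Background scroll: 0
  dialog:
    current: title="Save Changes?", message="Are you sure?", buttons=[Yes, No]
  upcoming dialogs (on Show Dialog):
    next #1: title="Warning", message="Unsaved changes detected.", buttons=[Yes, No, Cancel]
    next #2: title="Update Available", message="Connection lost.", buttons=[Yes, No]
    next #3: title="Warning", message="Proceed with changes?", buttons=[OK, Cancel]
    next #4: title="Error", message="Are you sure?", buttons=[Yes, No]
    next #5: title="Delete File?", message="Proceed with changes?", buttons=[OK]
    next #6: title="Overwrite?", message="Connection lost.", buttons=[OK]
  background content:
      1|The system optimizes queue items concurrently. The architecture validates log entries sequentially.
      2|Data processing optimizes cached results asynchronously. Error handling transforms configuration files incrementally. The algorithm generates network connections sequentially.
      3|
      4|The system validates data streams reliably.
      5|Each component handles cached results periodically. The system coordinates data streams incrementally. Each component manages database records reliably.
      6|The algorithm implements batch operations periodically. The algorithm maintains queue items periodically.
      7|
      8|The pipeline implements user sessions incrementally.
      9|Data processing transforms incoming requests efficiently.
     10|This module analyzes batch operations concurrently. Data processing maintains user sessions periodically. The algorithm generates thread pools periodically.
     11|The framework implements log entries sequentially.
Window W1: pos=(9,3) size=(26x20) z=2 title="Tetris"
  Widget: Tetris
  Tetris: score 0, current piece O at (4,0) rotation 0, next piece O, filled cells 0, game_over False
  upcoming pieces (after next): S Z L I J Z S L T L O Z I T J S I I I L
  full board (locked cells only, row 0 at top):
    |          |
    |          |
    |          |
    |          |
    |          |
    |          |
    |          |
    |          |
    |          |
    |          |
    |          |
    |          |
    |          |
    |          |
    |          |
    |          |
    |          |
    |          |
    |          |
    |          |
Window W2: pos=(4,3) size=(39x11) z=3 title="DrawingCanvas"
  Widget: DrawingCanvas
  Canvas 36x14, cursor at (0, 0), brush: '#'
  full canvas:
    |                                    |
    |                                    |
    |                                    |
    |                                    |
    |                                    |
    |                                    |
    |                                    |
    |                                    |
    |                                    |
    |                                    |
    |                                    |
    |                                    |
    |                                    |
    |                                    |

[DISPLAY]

                                     
                                     
                                     
  ┏━━━━━━━━━━━━━━━━━━━━━━━━━━━━━━━━━━
  ┃ DrawingCanvas                    
  ┠──────────────────────────────────
  ┃+                                 
  ┃                                  
  ┃                                  
  ┃                                  
  ┃                                  
  ┃                                  
  ┃                                  
  ┗━━━━━━━━━━━━━━━━━━━━━━━━━━━━━━━━━━
       ┃          │             ┃┘nts
       ┃          │             ┃nsfo
       ┃          │             ┃s ba
       ┃          │             ┃ment
       ┃          │             ┃━━━━
       ┃          │             ┃    
       ┃          │             ┃    
       ┃          │             ┃    


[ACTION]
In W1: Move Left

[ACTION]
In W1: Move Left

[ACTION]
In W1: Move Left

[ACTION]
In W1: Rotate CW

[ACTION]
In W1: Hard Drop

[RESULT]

                                     
                                     
                                     
  ┏━━━━━━━━━━━━━━━━━━━━━━━━━━━━━━━━━━
  ┃ DrawingCanvas                    
  ┠──────────────────────────────────
  ┃+                                 
  ┃                                  
  ┃                                  
  ┃                                  
  ┃                                  
  ┃                                  
  ┃                                  
  ┗━━━━━━━━━━━━━━━━━━━━━━━━━━━━━━━━━━
       ┃          │             ┃┘nts
       ┃          │             ┃nsfo
       ┃          │             ┃s ba
       ┃          │             ┃ment
       ┃          │             ┃━━━━
       ┃          │             ┃    
       ┃ ▓▓       │             ┃    
       ┃ ▓▓       │             ┃    


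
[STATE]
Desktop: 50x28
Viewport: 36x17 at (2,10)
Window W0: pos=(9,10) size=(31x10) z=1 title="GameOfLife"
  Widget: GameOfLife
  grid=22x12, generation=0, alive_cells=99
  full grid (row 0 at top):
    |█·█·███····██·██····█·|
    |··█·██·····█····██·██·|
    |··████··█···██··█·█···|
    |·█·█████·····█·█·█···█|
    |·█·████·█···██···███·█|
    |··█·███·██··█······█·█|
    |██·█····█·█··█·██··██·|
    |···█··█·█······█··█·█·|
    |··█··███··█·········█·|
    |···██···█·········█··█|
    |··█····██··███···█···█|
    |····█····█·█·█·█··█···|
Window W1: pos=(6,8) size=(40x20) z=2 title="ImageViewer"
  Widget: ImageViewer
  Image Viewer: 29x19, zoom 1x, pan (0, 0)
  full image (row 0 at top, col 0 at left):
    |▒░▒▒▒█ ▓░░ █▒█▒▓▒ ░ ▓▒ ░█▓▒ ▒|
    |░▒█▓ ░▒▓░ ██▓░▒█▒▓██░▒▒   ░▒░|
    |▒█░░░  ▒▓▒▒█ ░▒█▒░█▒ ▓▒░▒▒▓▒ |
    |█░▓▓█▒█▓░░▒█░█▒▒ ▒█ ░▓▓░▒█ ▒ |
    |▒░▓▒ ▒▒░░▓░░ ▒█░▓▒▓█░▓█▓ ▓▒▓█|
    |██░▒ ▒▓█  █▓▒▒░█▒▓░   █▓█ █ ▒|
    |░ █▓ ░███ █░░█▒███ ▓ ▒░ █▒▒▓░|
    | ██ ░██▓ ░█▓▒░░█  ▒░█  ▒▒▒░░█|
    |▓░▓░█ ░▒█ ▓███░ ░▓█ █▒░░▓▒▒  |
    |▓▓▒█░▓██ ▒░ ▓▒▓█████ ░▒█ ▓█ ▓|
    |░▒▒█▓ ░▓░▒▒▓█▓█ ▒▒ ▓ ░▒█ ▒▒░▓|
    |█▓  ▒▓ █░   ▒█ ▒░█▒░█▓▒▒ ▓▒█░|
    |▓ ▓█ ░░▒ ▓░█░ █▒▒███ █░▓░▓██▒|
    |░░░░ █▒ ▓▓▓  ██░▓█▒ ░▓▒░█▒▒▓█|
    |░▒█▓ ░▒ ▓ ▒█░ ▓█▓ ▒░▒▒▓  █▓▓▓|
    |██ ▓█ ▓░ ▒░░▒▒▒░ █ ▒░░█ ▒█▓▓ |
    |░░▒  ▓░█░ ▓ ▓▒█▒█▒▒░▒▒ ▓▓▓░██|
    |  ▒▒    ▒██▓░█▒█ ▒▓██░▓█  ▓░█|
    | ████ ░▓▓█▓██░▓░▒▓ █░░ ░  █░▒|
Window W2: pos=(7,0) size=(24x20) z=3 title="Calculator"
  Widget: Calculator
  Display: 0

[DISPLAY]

    ┠┃├───┼───┼───┼───┤     ┃───────
    ┃┃│ 0 │ . │ = │ + │     ┃█▓▒ ▒  
    ┃┃├───┼───┼───┼───┤     ┃  ░▒░  
    ┃┃│ C │ MC│ MR│ M+│     ┃▒▒▓▒   
    ┃┃└───┴───┴───┴───┘     ┃▒█ ▒   
    ┃┃                      ┃ ▓▒▓█  
    ┃┃                      ┃█ █ ▒  
    ┃┃                      ┃█▒▒▓░  
    ┃┃                      ┃▒▒░░█  
    ┃┗━━━━━━━━━━━━━━━━━━━━━━┛▓▒▒    
    ┃▓▓▒█░▓██ ▒░ ▓▒▓█████ ░▒█ ▓█ ▓  
    ┃░▒▒█▓ ░▓░▒▒▓█▓█ ▒▒ ▓ ░▒█ ▒▒░▓  
    ┃█▓  ▒▓ █░   ▒█ ▒░█▒░█▓▒▒ ▓▒█░  
    ┃▓ ▓█ ░░▒ ▓░█░ █▒▒███ █░▓░▓██▒  
    ┃░░░░ █▒ ▓▓▓  ██░▓█▒ ░▓▒░█▒▒▓█  
    ┃░▒█▓ ░▒ ▓ ▒█░ ▓█▓ ▒░▒▒▓  █▓▓▓  
    ┃██ ▓█ ▓░ ▒░░▒▒▒░ █ ▒░░█ ▒█▓▓   


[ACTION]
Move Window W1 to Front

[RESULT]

    ┠───────────────────────────────
    ┃▒░▒▒▒█ ▓░░ █▒█▒▓▒ ░ ▓▒ ░█▓▒ ▒  
    ┃░▒█▓ ░▒▓░ ██▓░▒█▒▓██░▒▒   ░▒░  
    ┃▒█░░░  ▒▓▒▒█ ░▒█▒░█▒ ▓▒░▒▒▓▒   
    ┃█░▓▓█▒█▓░░▒█░█▒▒ ▒█ ░▓▓░▒█ ▒   
    ┃▒░▓▒ ▒▒░░▓░░ ▒█░▓▒▓█░▓█▓ ▓▒▓█  
    ┃██░▒ ▒▓█  █▓▒▒░█▒▓░   █▓█ █ ▒  
    ┃░ █▓ ░███ █░░█▒███ ▓ ▒░ █▒▒▓░  
    ┃ ██ ░██▓ ░█▓▒░░█  ▒░█  ▒▒▒░░█  
    ┃▓░▓░█ ░▒█ ▓███░ ░▓█ █▒░░▓▒▒    
    ┃▓▓▒█░▓██ ▒░ ▓▒▓█████ ░▒█ ▓█ ▓  
    ┃░▒▒█▓ ░▓░▒▒▓█▓█ ▒▒ ▓ ░▒█ ▒▒░▓  
    ┃█▓  ▒▓ █░   ▒█ ▒░█▒░█▓▒▒ ▓▒█░  
    ┃▓ ▓█ ░░▒ ▓░█░ █▒▒███ █░▓░▓██▒  
    ┃░░░░ █▒ ▓▓▓  ██░▓█▒ ░▓▒░█▒▒▓█  
    ┃░▒█▓ ░▒ ▓ ▒█░ ▓█▓ ▒░▒▒▓  █▓▓▓  
    ┃██ ▓█ ▓░ ▒░░▒▒▒░ █ ▒░░█ ▒█▓▓   


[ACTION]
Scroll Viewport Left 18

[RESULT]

      ┠─────────────────────────────
      ┃▒░▒▒▒█ ▓░░ █▒█▒▓▒ ░ ▓▒ ░█▓▒ ▒
      ┃░▒█▓ ░▒▓░ ██▓░▒█▒▓██░▒▒   ░▒░
      ┃▒█░░░  ▒▓▒▒█ ░▒█▒░█▒ ▓▒░▒▒▓▒ 
      ┃█░▓▓█▒█▓░░▒█░█▒▒ ▒█ ░▓▓░▒█ ▒ 
      ┃▒░▓▒ ▒▒░░▓░░ ▒█░▓▒▓█░▓█▓ ▓▒▓█
      ┃██░▒ ▒▓█  █▓▒▒░█▒▓░   █▓█ █ ▒
      ┃░ █▓ ░███ █░░█▒███ ▓ ▒░ █▒▒▓░
      ┃ ██ ░██▓ ░█▓▒░░█  ▒░█  ▒▒▒░░█
      ┃▓░▓░█ ░▒█ ▓███░ ░▓█ █▒░░▓▒▒  
      ┃▓▓▒█░▓██ ▒░ ▓▒▓█████ ░▒█ ▓█ ▓
      ┃░▒▒█▓ ░▓░▒▒▓█▓█ ▒▒ ▓ ░▒█ ▒▒░▓
      ┃█▓  ▒▓ █░   ▒█ ▒░█▒░█▓▒▒ ▓▒█░
      ┃▓ ▓█ ░░▒ ▓░█░ █▒▒███ █░▓░▓██▒
      ┃░░░░ █▒ ▓▓▓  ██░▓█▒ ░▓▒░█▒▒▓█
      ┃░▒█▓ ░▒ ▓ ▒█░ ▓█▓ ▒░▒▒▓  █▓▓▓
      ┃██ ▓█ ▓░ ▒░░▒▒▒░ █ ▒░░█ ▒█▓▓ 


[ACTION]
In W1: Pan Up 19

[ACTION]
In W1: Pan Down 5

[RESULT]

      ┠─────────────────────────────
      ┃██░▒ ▒▓█  █▓▒▒░█▒▓░   █▓█ █ ▒
      ┃░ █▓ ░███ █░░█▒███ ▓ ▒░ █▒▒▓░
      ┃ ██ ░██▓ ░█▓▒░░█  ▒░█  ▒▒▒░░█
      ┃▓░▓░█ ░▒█ ▓███░ ░▓█ █▒░░▓▒▒  
      ┃▓▓▒█░▓██ ▒░ ▓▒▓█████ ░▒█ ▓█ ▓
      ┃░▒▒█▓ ░▓░▒▒▓█▓█ ▒▒ ▓ ░▒█ ▒▒░▓
      ┃█▓  ▒▓ █░   ▒█ ▒░█▒░█▓▒▒ ▓▒█░
      ┃▓ ▓█ ░░▒ ▓░█░ █▒▒███ █░▓░▓██▒
      ┃░░░░ █▒ ▓▓▓  ██░▓█▒ ░▓▒░█▒▒▓█
      ┃░▒█▓ ░▒ ▓ ▒█░ ▓█▓ ▒░▒▒▓  █▓▓▓
      ┃██ ▓█ ▓░ ▒░░▒▒▒░ █ ▒░░█ ▒█▓▓ 
      ┃░░▒  ▓░█░ ▓ ▓▒█▒█▒▒░▒▒ ▓▓▓░██
      ┃  ▒▒    ▒██▓░█▒█ ▒▓██░▓█  ▓░█
      ┃ ████ ░▓▓█▓██░▓░▒▓ █░░ ░  █░▒
      ┃                             
      ┃                             


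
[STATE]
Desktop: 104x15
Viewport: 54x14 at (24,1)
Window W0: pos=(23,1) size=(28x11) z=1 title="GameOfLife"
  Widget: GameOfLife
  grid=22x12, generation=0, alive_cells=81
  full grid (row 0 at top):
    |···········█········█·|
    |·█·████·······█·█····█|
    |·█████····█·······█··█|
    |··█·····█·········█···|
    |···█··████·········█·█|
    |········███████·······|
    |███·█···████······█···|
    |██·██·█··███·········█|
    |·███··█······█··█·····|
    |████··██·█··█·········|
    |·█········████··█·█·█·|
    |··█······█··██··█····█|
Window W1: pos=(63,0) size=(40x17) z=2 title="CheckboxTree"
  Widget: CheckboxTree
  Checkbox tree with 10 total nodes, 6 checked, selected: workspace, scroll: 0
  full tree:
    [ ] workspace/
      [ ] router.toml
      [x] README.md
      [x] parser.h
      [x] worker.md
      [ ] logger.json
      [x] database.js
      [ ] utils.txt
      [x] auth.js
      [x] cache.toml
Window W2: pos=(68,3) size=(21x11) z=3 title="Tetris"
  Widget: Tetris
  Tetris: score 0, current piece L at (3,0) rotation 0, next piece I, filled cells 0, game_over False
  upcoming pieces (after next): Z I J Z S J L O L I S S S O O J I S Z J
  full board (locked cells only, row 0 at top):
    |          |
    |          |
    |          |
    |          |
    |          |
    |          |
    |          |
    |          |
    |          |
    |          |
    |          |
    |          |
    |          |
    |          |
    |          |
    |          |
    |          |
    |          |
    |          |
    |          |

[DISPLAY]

━━━━━━━━━━━━━━━━━━━━━━━━━━┓            ┃ CheckboxTree 
 GameOfLife               ┃            ┠──────────────
──────────────────────────┨            ┃>[-]┏━━━━━━━━━
Gen: 0                    ┃            ┃   [┃ Tetris  
··█·····█·········█···    ┃            ┃   [┠─────────
···█··████·········█·█    ┃            ┃   [┃         
········███████·······    ┃            ┃   [┃         
███·█···████······█···    ┃            ┃   [┃         
██·██·█··███·········█    ┃            ┃   [┃         
·███··█······█··█·····    ┃            ┃   [┃         
━━━━━━━━━━━━━━━━━━━━━━━━━━┛            ┃   [┃         
                                       ┃   [┃         
                                       ┃    ┗━━━━━━━━━
                                       ┃              


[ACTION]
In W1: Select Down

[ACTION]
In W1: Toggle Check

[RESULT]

━━━━━━━━━━━━━━━━━━━━━━━━━━┓            ┃ CheckboxTree 
 GameOfLife               ┃            ┠──────────────
──────────────────────────┨            ┃ [-]┏━━━━━━━━━
Gen: 0                    ┃            ┃>  [┃ Tetris  
··█·····█·········█···    ┃            ┃   [┠─────────
···█··████·········█·█    ┃            ┃   [┃         
········███████·······    ┃            ┃   [┃         
███·█···████······█···    ┃            ┃   [┃         
██·██·█··███·········█    ┃            ┃   [┃         
·███··█······█··█·····    ┃            ┃   [┃         
━━━━━━━━━━━━━━━━━━━━━━━━━━┛            ┃   [┃         
                                       ┃   [┃         
                                       ┃    ┗━━━━━━━━━
                                       ┃              


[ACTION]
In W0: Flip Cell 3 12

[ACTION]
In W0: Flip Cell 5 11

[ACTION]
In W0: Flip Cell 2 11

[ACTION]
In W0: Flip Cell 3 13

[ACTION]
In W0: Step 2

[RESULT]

━━━━━━━━━━━━━━━━━━━━━━━━━━┓            ┃ CheckboxTree 
 GameOfLife               ┃            ┠──────────────
──────────────────────────┨            ┃ [-]┏━━━━━━━━━
Gen: 2                    ┃            ┃>  [┃ Tetris  
·····███·█········██··    ┃            ┃   [┠─────────
·█·······██········█··    ┃            ┃   [┃         
·████······████·······    ┃            ┃   [┃         
··█·█████··█·█········    ┃            ┃   [┃         
···██····███·█········    ┃            ┃   [┃         
·····██··█··█·········    ┃            ┃   [┃         
━━━━━━━━━━━━━━━━━━━━━━━━━━┛            ┃   [┃         
                                       ┃   [┃         
                                       ┃    ┗━━━━━━━━━
                                       ┃              


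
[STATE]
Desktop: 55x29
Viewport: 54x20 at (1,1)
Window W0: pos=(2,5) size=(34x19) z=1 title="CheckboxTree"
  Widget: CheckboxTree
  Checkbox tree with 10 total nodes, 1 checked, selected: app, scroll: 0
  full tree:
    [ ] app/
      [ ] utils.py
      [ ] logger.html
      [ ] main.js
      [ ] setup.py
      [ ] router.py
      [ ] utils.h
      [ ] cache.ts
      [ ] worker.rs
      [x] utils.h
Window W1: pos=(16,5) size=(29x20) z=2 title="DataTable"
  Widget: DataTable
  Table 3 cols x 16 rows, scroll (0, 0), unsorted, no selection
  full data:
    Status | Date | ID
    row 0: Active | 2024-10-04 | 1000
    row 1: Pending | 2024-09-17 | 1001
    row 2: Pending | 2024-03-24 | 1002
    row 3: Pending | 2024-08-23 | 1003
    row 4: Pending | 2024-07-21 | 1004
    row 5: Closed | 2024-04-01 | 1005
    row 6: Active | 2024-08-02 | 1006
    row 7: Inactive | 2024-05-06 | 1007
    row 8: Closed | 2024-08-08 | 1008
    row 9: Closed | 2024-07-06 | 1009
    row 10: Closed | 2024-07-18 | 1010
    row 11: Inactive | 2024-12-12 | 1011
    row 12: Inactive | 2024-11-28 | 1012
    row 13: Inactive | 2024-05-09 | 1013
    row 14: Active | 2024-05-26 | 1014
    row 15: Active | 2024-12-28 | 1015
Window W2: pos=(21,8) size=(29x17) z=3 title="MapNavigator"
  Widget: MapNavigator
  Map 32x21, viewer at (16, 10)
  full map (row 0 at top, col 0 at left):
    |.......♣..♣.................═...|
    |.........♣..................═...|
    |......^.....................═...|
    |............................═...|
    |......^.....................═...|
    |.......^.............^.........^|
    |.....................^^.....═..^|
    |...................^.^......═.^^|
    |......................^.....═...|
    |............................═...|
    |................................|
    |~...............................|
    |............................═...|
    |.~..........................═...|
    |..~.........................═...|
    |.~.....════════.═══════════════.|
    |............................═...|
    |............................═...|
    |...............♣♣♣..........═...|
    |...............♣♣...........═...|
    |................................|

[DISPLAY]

                                                      
                                                      
                                                      
                                                      
 ┏━━━━━━━━━━━━━┏━━━━━━━━━━━━━━━━━━━━━━━━━━━┓          
 ┃ CheckboxTree┃ DataTable                 ┃          
 ┠─────────────┠───────────────────────────┨          
 ┃>[-] app/    ┃Stat┏━━━━━━━━━━━━━━━━━━━━━━━━━━━┓     
 ┃   [ ] utils.┃────┃ MapNavigator              ┃     
 ┃   [ ] logger┃Acti┠───────────────────────────┨     
 ┃   [ ] main.j┃Pend┃...^.....................═.┃     
 ┃   [ ] setup.┃Pend┃....^.............^........┃     
 ┃   [ ] router┃Pend┃..................^^.....═.┃     
 ┃   [ ] utils.┃Pend┃................^.^......═.┃     
 ┃   [ ] cache.┃Clos┃...................^.....═.┃     
 ┃   [ ] worker┃Acti┃.........................═.┃     
 ┃   [x] utils.┃Inac┃.............@.............┃     
 ┃             ┃Clos┃...........................┃     
 ┃             ┃Clos┃.........................═.┃     
 ┃             ┃Clos┃.........................═.┃     


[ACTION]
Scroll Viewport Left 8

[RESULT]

                                                      
                                                      
                                                      
                                                      
  ┏━━━━━━━━━━━━━┏━━━━━━━━━━━━━━━━━━━━━━━━━━━┓         
  ┃ CheckboxTree┃ DataTable                 ┃         
  ┠─────────────┠───────────────────────────┨         
  ┃>[-] app/    ┃Stat┏━━━━━━━━━━━━━━━━━━━━━━━━━━━┓    
  ┃   [ ] utils.┃────┃ MapNavigator              ┃    
  ┃   [ ] logger┃Acti┠───────────────────────────┨    
  ┃   [ ] main.j┃Pend┃...^.....................═.┃    
  ┃   [ ] setup.┃Pend┃....^.............^........┃    
  ┃   [ ] router┃Pend┃..................^^.....═.┃    
  ┃   [ ] utils.┃Pend┃................^.^......═.┃    
  ┃   [ ] cache.┃Clos┃...................^.....═.┃    
  ┃   [ ] worker┃Acti┃.........................═.┃    
  ┃   [x] utils.┃Inac┃.............@.............┃    
  ┃             ┃Clos┃...........................┃    
  ┃             ┃Clos┃.........................═.┃    
  ┃             ┃Clos┃.........................═.┃    


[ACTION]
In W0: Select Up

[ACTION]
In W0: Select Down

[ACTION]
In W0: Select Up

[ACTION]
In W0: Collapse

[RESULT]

                                                      
                                                      
                                                      
                                                      
  ┏━━━━━━━━━━━━━┏━━━━━━━━━━━━━━━━━━━━━━━━━━━┓         
  ┃ CheckboxTree┃ DataTable                 ┃         
  ┠─────────────┠───────────────────────────┨         
  ┃>[-] app/    ┃Stat┏━━━━━━━━━━━━━━━━━━━━━━━━━━━┓    
  ┃             ┃────┃ MapNavigator              ┃    
  ┃             ┃Acti┠───────────────────────────┨    
  ┃             ┃Pend┃...^.....................═.┃    
  ┃             ┃Pend┃....^.............^........┃    
  ┃             ┃Pend┃..................^^.....═.┃    
  ┃             ┃Pend┃................^.^......═.┃    
  ┃             ┃Clos┃...................^.....═.┃    
  ┃             ┃Acti┃.........................═.┃    
  ┃             ┃Inac┃.............@.............┃    
  ┃             ┃Clos┃...........................┃    
  ┃             ┃Clos┃.........................═.┃    
  ┃             ┃Clos┃.........................═.┃    


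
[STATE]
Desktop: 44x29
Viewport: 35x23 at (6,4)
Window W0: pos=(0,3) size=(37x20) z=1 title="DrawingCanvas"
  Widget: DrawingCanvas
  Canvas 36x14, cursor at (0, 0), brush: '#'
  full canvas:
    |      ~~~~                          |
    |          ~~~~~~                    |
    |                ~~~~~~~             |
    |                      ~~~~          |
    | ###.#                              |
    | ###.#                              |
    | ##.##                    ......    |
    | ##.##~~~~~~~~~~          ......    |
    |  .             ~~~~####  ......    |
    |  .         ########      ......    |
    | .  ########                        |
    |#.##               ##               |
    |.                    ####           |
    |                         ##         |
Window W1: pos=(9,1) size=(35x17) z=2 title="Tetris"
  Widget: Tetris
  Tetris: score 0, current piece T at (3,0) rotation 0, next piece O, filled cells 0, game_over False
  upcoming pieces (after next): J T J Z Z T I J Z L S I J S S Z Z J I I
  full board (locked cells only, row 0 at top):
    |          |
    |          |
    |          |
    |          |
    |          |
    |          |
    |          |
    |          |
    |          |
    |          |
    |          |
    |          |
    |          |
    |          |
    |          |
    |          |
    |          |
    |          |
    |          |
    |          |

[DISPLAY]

ing┃          │Next:               
───┃          │▓▓                  
 ~~┃          │▓▓                  
   ┃          │                    
   ┃          │                    
   ┃          │                    
#  ┃          │Score:              
#  ┃          │0                   
#  ┃          │                    
#~~┃          │                    
   ┃          │                    
   ┃          │                    
###┃          │                    
   ┗━━━━━━━━━━━━━━━━━━━━━━━━━━━━━━━
                ####          ┃    
                    ##        ┃    
                              ┃    
                              ┃    
━━━━━━━━━━━━━━━━━━━━━━━━━━━━━━┛    
                                   
                                   
                                   
                                   


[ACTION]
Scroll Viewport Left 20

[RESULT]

┃ Drawing┃          │Next:         
┠────────┃          │▓▓            
┃+     ~~┃          │▓▓            
┃        ┃          │              
┃        ┃          │              
┃        ┃          │              
┃ ###.#  ┃          │Score:        
┃ ###.#  ┃          │0             
┃ ##.##  ┃          │              
┃ ##.##~~┃          │              
┃  .     ┃          │              
┃  .     ┃          │              
┃ .  ####┃          │              
┃#.##    ┗━━━━━━━━━━━━━━━━━━━━━━━━━
┃.                    ####         
┃                         ##       
┃                                  
┃                                  
┗━━━━━━━━━━━━━━━━━━━━━━━━━━━━━━━━━━
                                   
                                   
                                   
                                   


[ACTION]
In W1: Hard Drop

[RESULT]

┃ Drawing┃          │Next:         
┠────────┃          │█             
┃+     ~~┃          │███           
┃        ┃          │              
┃        ┃          │              
┃        ┃          │              
┃ ###.#  ┃          │Score:        
┃ ###.#  ┃          │0             
┃ ##.##  ┃          │              
┃ ##.##~~┃          │              
┃  .     ┃          │              
┃  .     ┃    ▒     │              
┃ .  ####┃   ▒▒▒    │              
┃#.##    ┗━━━━━━━━━━━━━━━━━━━━━━━━━
┃.                    ####         
┃                         ##       
┃                                  
┃                                  
┗━━━━━━━━━━━━━━━━━━━━━━━━━━━━━━━━━━
                                   
                                   
                                   
                                   


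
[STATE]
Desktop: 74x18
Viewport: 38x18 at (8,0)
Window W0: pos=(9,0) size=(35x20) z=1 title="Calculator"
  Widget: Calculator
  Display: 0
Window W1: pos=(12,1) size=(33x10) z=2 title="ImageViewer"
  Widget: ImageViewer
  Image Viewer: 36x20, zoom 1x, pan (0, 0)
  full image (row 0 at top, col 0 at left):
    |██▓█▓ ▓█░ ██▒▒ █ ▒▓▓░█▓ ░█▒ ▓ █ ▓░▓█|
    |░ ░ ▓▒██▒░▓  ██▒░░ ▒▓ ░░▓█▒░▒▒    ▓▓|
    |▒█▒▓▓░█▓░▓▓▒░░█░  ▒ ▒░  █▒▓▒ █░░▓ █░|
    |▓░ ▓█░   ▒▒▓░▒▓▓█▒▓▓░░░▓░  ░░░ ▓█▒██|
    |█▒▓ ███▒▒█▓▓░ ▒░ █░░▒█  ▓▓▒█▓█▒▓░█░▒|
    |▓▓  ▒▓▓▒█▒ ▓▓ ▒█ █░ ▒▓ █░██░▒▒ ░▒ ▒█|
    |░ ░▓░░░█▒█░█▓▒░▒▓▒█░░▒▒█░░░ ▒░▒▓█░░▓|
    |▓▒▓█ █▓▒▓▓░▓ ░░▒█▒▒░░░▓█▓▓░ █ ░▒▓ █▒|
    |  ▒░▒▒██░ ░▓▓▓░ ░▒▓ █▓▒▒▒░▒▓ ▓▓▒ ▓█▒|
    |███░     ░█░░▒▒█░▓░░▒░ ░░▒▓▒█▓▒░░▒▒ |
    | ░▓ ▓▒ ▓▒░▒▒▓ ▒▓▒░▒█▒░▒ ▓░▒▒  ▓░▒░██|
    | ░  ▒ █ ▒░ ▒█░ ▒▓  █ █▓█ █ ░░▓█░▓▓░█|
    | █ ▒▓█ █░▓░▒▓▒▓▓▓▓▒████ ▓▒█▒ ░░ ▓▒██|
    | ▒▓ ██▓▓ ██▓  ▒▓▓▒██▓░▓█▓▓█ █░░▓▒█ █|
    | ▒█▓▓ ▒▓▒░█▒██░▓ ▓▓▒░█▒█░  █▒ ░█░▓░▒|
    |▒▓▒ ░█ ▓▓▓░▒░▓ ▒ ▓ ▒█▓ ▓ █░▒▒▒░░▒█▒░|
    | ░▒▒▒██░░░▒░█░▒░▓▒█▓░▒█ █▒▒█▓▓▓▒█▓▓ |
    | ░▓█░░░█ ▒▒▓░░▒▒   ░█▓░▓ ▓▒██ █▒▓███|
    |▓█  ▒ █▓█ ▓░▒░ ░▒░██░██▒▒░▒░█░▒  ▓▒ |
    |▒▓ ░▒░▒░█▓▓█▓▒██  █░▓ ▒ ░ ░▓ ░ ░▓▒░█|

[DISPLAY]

 ┏━━━━━━━━━━━━━━━━━━━━━━━━━━━━━━━━━┓  
 ┃ C┏━━━━━━━━━━━━━━━━━━━━━━━━━━━━━━━┓ 
 ┠──┃ ImageViewer                   ┃ 
 ┃  ┠───────────────────────────────┨ 
 ┃┌─┃██▓█▓ ▓█░ ██▒▒ █ ▒▓▓░█▓ ░█▒ ▓ █┃ 
 ┃│ ┃░ ░ ▓▒██▒░▓  ██▒░░ ▒▓ ░░▓█▒░▒▒ ┃ 
 ┃├─┃▒█▒▓▓░█▓░▓▓▒░░█░  ▒ ▒░  █▒▓▒ █░┃ 
 ┃│ ┃▓░ ▓█░   ▒▒▓░▒▓▓█▒▓▓░░░▓░  ░░░ ┃ 
 ┃├─┃█▒▓ ███▒▒█▓▓░ ▒░ █░░▒█  ▓▓▒█▓█▒┃ 
 ┃│ ┃▓▓  ▒▓▓▒█▒ ▓▓ ▒█ █░ ▒▓ █░██░▒▒ ┃ 
 ┃├─┗━━━━━━━━━━━━━━━━━━━━━━━━━━━━━━━┛ 
 ┃│ 0 │ . │ = │ + │                ┃  
 ┃├───┼───┼───┼───┤                ┃  
 ┃│ C │ MC│ MR│ M+│                ┃  
 ┃└───┴───┴───┴───┘                ┃  
 ┃                                 ┃  
 ┃                                 ┃  
 ┃                                 ┃  


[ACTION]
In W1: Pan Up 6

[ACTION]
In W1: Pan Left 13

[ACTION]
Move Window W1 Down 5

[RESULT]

 ┏━━━━━━━━━━━━━━━━━━━━━━━━━━━━━━━━━┓  
 ┃ Calculator                      ┃  
 ┠─────────────────────────────────┨  
 ┃                                0┃  
 ┃┌───┬───┬───┬───┐                ┃  
 ┃│ 7 │ 8 │ 9 │ ÷ │                ┃  
 ┃├─┏━━━━━━━━━━━━━━━━━━━━━━━━━━━━━━━┓ 
 ┃│ ┃ ImageViewer                   ┃ 
 ┃├─┠───────────────────────────────┨ 
 ┃│ ┃██▓█▓ ▓█░ ██▒▒ █ ▒▓▓░█▓ ░█▒ ▓ █┃ 
 ┃├─┃░ ░ ▓▒██▒░▓  ██▒░░ ▒▓ ░░▓█▒░▒▒ ┃ 
 ┃│ ┃▒█▒▓▓░█▓░▓▓▒░░█░  ▒ ▒░  █▒▓▒ █░┃ 
 ┃├─┃▓░ ▓█░   ▒▒▓░▒▓▓█▒▓▓░░░▓░  ░░░ ┃ 
 ┃│ ┃█▒▓ ███▒▒█▓▓░ ▒░ █░░▒█  ▓▓▒█▓█▒┃ 
 ┃└─┃▓▓  ▒▓▓▒█▒ ▓▓ ▒█ █░ ▒▓ █░██░▒▒ ┃ 
 ┃  ┗━━━━━━━━━━━━━━━━━━━━━━━━━━━━━━━┛ 
 ┃                                 ┃  
 ┃                                 ┃  
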